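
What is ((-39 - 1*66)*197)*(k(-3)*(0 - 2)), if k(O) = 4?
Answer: 165480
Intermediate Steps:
((-39 - 1*66)*197)*(k(-3)*(0 - 2)) = ((-39 - 1*66)*197)*(4*(0 - 2)) = ((-39 - 66)*197)*(4*(-2)) = -105*197*(-8) = -20685*(-8) = 165480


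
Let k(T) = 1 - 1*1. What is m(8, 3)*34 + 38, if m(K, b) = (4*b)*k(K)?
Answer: 38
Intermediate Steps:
k(T) = 0 (k(T) = 1 - 1 = 0)
m(K, b) = 0 (m(K, b) = (4*b)*0 = 0)
m(8, 3)*34 + 38 = 0*34 + 38 = 0 + 38 = 38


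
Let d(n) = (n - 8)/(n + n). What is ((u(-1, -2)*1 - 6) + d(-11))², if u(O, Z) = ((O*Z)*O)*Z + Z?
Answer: 4761/484 ≈ 9.8368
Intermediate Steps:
u(O, Z) = Z + O²*Z² (u(O, Z) = (Z*O²)*Z + Z = O²*Z² + Z = Z + O²*Z²)
d(n) = (-8 + n)/(2*n) (d(n) = (-8 + n)/((2*n)) = (-8 + n)*(1/(2*n)) = (-8 + n)/(2*n))
((u(-1, -2)*1 - 6) + d(-11))² = ((-2*(1 - 2*(-1)²)*1 - 6) + (½)*(-8 - 11)/(-11))² = ((-2*(1 - 2*1)*1 - 6) + (½)*(-1/11)*(-19))² = ((-2*(1 - 2)*1 - 6) + 19/22)² = ((-2*(-1)*1 - 6) + 19/22)² = ((2*1 - 6) + 19/22)² = ((2 - 6) + 19/22)² = (-4 + 19/22)² = (-69/22)² = 4761/484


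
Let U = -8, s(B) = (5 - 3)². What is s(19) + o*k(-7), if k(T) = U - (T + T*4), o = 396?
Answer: 10696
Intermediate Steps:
s(B) = 4 (s(B) = 2² = 4)
k(T) = -8 - 5*T (k(T) = -8 - (T + T*4) = -8 - (T + 4*T) = -8 - 5*T)
s(19) + o*k(-7) = 4 + 396*(-8 - 5*(-7)) = 4 + 396*(-8 + 35) = 4 + 396*27 = 4 + 10692 = 10696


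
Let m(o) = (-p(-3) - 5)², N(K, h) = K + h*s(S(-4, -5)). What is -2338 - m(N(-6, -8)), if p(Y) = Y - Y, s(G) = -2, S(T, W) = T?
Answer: -2363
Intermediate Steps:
N(K, h) = K - 2*h (N(K, h) = K + h*(-2) = K - 2*h)
p(Y) = 0
m(o) = 25 (m(o) = (-1*0 - 5)² = (0 - 5)² = (-5)² = 25)
-2338 - m(N(-6, -8)) = -2338 - 1*25 = -2338 - 25 = -2363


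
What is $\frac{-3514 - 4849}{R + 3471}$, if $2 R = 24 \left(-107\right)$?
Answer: $- \frac{8363}{2187} \approx -3.824$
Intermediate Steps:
$R = -1284$ ($R = \frac{24 \left(-107\right)}{2} = \frac{1}{2} \left(-2568\right) = -1284$)
$\frac{-3514 - 4849}{R + 3471} = \frac{-3514 - 4849}{-1284 + 3471} = - \frac{8363}{2187}$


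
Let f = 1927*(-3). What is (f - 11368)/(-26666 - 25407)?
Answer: 17149/52073 ≈ 0.32933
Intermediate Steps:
f = -5781
(f - 11368)/(-26666 - 25407) = (-5781 - 11368)/(-26666 - 25407) = -17149/(-52073) = -17149*(-1/52073) = 17149/52073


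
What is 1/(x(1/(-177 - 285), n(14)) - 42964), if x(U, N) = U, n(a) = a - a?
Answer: -462/19849369 ≈ -2.3275e-5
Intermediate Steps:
n(a) = 0
1/(x(1/(-177 - 285), n(14)) - 42964) = 1/(1/(-177 - 285) - 42964) = 1/(1/(-462) - 42964) = 1/(-1/462 - 42964) = 1/(-19849369/462) = -462/19849369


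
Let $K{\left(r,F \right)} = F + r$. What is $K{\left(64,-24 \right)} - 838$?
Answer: $-798$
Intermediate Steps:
$K{\left(64,-24 \right)} - 838 = \left(-24 + 64\right) - 838 = 40 - 838 = -798$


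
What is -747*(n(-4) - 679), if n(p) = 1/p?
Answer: 2029599/4 ≈ 5.0740e+5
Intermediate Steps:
-747*(n(-4) - 679) = -747*(1/(-4) - 679) = -747*(-¼ - 679) = -747*(-2717/4) = 2029599/4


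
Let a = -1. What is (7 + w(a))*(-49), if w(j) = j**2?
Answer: -392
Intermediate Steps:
(7 + w(a))*(-49) = (7 + (-1)**2)*(-49) = (7 + 1)*(-49) = 8*(-49) = -392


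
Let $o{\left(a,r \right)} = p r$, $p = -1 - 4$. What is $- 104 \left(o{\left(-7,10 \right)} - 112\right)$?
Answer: $16848$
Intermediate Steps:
$p = -5$
$o{\left(a,r \right)} = - 5 r$
$- 104 \left(o{\left(-7,10 \right)} - 112\right) = - 104 \left(\left(-5\right) 10 - 112\right) = - 104 \left(-50 - 112\right) = \left(-104\right) \left(-162\right) = 16848$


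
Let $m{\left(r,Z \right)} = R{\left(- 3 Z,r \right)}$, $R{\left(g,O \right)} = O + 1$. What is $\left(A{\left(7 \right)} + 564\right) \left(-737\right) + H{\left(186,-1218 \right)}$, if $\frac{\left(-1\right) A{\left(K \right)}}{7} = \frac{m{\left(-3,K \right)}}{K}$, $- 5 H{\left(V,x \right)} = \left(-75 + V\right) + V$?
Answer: $- \frac{2086007}{5} \approx -4.172 \cdot 10^{5}$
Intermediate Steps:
$R{\left(g,O \right)} = 1 + O$
$m{\left(r,Z \right)} = 1 + r$
$H{\left(V,x \right)} = 15 - \frac{2 V}{5}$ ($H{\left(V,x \right)} = - \frac{\left(-75 + V\right) + V}{5} = - \frac{-75 + 2 V}{5} = 15 - \frac{2 V}{5}$)
$A{\left(K \right)} = \frac{14}{K}$ ($A{\left(K \right)} = - 7 \frac{1 - 3}{K} = - 7 \left(- \frac{2}{K}\right) = \frac{14}{K}$)
$\left(A{\left(7 \right)} + 564\right) \left(-737\right) + H{\left(186,-1218 \right)} = \left(\frac{14}{7} + 564\right) \left(-737\right) + \left(15 - \frac{372}{5}\right) = \left(14 \cdot \frac{1}{7} + 564\right) \left(-737\right) + \left(15 - \frac{372}{5}\right) = \left(2 + 564\right) \left(-737\right) - \frac{297}{5} = 566 \left(-737\right) - \frac{297}{5} = -417142 - \frac{297}{5} = - \frac{2086007}{5}$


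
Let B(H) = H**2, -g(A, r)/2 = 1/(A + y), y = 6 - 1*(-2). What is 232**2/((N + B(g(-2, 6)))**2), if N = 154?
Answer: 4359744/1923769 ≈ 2.2663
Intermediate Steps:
y = 8 (y = 6 + 2 = 8)
g(A, r) = -2/(8 + A) (g(A, r) = -2/(A + 8) = -2/(8 + A))
232**2/((N + B(g(-2, 6)))**2) = 232**2/((154 + (-2/(8 - 2))**2)**2) = 53824/((154 + (-2/6)**2)**2) = 53824/((154 + (-2*1/6)**2)**2) = 53824/((154 + (-1/3)**2)**2) = 53824/((154 + 1/9)**2) = 53824/((1387/9)**2) = 53824/(1923769/81) = 53824*(81/1923769) = 4359744/1923769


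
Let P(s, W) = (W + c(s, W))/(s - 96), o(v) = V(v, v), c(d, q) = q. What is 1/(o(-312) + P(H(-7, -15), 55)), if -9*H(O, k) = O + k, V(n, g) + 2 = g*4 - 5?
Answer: -421/528850 ≈ -0.00079607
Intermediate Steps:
V(n, g) = -7 + 4*g (V(n, g) = -2 + (g*4 - 5) = -2 + (4*g - 5) = -2 + (-5 + 4*g) = -7 + 4*g)
H(O, k) = -O/9 - k/9 (H(O, k) = -(O + k)/9 = -O/9 - k/9)
o(v) = -7 + 4*v
P(s, W) = 2*W/(-96 + s) (P(s, W) = (W + W)/(s - 96) = (2*W)/(-96 + s) = 2*W/(-96 + s))
1/(o(-312) + P(H(-7, -15), 55)) = 1/((-7 + 4*(-312)) + 2*55/(-96 + (-⅑*(-7) - ⅑*(-15)))) = 1/((-7 - 1248) + 2*55/(-96 + (7/9 + 5/3))) = 1/(-1255 + 2*55/(-96 + 22/9)) = 1/(-1255 + 2*55/(-842/9)) = 1/(-1255 + 2*55*(-9/842)) = 1/(-1255 - 495/421) = 1/(-528850/421) = -421/528850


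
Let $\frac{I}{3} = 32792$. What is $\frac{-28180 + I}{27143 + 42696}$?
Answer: $\frac{10028}{9977} \approx 1.0051$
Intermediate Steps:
$I = 98376$ ($I = 3 \cdot 32792 = 98376$)
$\frac{-28180 + I}{27143 + 42696} = \frac{-28180 + 98376}{27143 + 42696} = \frac{70196}{69839} = 70196 \cdot \frac{1}{69839} = \frac{10028}{9977}$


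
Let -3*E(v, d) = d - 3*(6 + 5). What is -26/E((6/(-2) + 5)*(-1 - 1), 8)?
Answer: -78/25 ≈ -3.1200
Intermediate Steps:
E(v, d) = 11 - d/3 (E(v, d) = -(d - 3*(6 + 5))/3 = -(d - 3*11)/3 = -(d - 33)/3 = -(-33 + d)/3 = 11 - d/3)
-26/E((6/(-2) + 5)*(-1 - 1), 8) = -26/(11 - ⅓*8) = -26/(11 - 8/3) = -26/(25/3) = (3/25)*(-26) = -78/25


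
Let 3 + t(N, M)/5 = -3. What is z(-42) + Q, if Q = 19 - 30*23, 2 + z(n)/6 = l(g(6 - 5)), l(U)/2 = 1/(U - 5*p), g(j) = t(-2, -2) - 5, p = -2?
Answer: -17087/25 ≈ -683.48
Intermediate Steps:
t(N, M) = -30 (t(N, M) = -15 + 5*(-3) = -15 - 15 = -30)
g(j) = -35 (g(j) = -30 - 5 = -35)
l(U) = 2/(10 + U) (l(U) = 2/(U - 5*(-2)) = 2/(U + 10) = 2/(10 + U))
z(n) = -312/25 (z(n) = -12 + 6*(2/(10 - 35)) = -12 + 6*(2/(-25)) = -12 + 6*(2*(-1/25)) = -12 + 6*(-2/25) = -12 - 12/25 = -312/25)
Q = -671 (Q = 19 - 690 = -671)
z(-42) + Q = -312/25 - 671 = -17087/25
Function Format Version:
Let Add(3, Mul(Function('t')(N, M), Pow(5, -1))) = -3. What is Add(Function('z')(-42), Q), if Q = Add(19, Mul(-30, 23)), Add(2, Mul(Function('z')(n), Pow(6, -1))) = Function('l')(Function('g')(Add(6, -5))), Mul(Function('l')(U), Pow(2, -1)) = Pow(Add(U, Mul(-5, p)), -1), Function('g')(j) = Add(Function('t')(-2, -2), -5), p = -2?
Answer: Rational(-17087, 25) ≈ -683.48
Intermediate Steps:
Function('t')(N, M) = -30 (Function('t')(N, M) = Add(-15, Mul(5, -3)) = Add(-15, -15) = -30)
Function('g')(j) = -35 (Function('g')(j) = Add(-30, -5) = -35)
Function('l')(U) = Mul(2, Pow(Add(10, U), -1)) (Function('l')(U) = Mul(2, Pow(Add(U, Mul(-5, -2)), -1)) = Mul(2, Pow(Add(U, 10), -1)) = Mul(2, Pow(Add(10, U), -1)))
Function('z')(n) = Rational(-312, 25) (Function('z')(n) = Add(-12, Mul(6, Mul(2, Pow(Add(10, -35), -1)))) = Add(-12, Mul(6, Mul(2, Pow(-25, -1)))) = Add(-12, Mul(6, Mul(2, Rational(-1, 25)))) = Add(-12, Mul(6, Rational(-2, 25))) = Add(-12, Rational(-12, 25)) = Rational(-312, 25))
Q = -671 (Q = Add(19, -690) = -671)
Add(Function('z')(-42), Q) = Add(Rational(-312, 25), -671) = Rational(-17087, 25)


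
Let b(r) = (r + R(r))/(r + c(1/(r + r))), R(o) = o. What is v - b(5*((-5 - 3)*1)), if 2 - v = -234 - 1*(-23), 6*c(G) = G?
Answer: 4051413/19201 ≈ 211.00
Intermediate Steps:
c(G) = G/6
b(r) = 2*r/(r + 1/(12*r)) (b(r) = (r + r)/(r + 1/(6*(r + r))) = (2*r)/(r + 1/(6*((2*r)))) = (2*r)/(r + (1/(2*r))/6) = (2*r)/(r + 1/(12*r)) = 2*r/(r + 1/(12*r)))
v = 213 (v = 2 - (-234 - 1*(-23)) = 2 - (-234 + 23) = 2 - 1*(-211) = 2 + 211 = 213)
v - b(5*((-5 - 3)*1)) = 213 - 24*(5*((-5 - 3)*1))**2/(1 + 12*(5*((-5 - 3)*1))**2) = 213 - 24*(5*(-8*1))**2/(1 + 12*(5*(-8*1))**2) = 213 - 24*(5*(-8))**2/(1 + 12*(5*(-8))**2) = 213 - 24*(-40)**2/(1 + 12*(-40)**2) = 213 - 24*1600/(1 + 12*1600) = 213 - 24*1600/(1 + 19200) = 213 - 24*1600/19201 = 213 - 1*38400/19201 = 213 - 38400/19201 = 4051413/19201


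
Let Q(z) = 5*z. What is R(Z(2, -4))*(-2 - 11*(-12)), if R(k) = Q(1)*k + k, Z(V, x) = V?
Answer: 1560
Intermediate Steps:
R(k) = 6*k (R(k) = (5*1)*k + k = 5*k + k = 6*k)
R(Z(2, -4))*(-2 - 11*(-12)) = (6*2)*(-2 - 11*(-12)) = 12*(-2 + 132) = 12*130 = 1560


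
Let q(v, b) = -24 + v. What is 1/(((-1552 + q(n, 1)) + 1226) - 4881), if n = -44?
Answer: -1/5275 ≈ -0.00018957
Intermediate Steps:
1/(((-1552 + q(n, 1)) + 1226) - 4881) = 1/(((-1552 + (-24 - 44)) + 1226) - 4881) = 1/(((-1552 - 68) + 1226) - 4881) = 1/((-1620 + 1226) - 4881) = 1/(-394 - 4881) = 1/(-5275) = -1/5275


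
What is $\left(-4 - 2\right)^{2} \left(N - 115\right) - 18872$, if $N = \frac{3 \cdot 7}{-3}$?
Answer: $-23264$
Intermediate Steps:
$N = -7$ ($N = 21 \left(- \frac{1}{3}\right) = -7$)
$\left(-4 - 2\right)^{2} \left(N - 115\right) - 18872 = \left(-4 - 2\right)^{2} \left(-7 - 115\right) - 18872 = \left(-6\right)^{2} \left(-122\right) - 18872 = 36 \left(-122\right) - 18872 = -4392 - 18872 = -23264$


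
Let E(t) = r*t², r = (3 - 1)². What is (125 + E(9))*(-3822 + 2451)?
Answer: -615579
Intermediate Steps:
r = 4 (r = 2² = 4)
E(t) = 4*t²
(125 + E(9))*(-3822 + 2451) = (125 + 4*9²)*(-3822 + 2451) = (125 + 4*81)*(-1371) = (125 + 324)*(-1371) = 449*(-1371) = -615579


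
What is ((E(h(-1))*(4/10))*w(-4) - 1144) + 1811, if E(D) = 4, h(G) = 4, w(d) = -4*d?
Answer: 3463/5 ≈ 692.60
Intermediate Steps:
((E(h(-1))*(4/10))*w(-4) - 1144) + 1811 = ((4*(4/10))*(-4*(-4)) - 1144) + 1811 = ((4*(4*(1/10)))*16 - 1144) + 1811 = ((4*(2/5))*16 - 1144) + 1811 = ((8/5)*16 - 1144) + 1811 = (128/5 - 1144) + 1811 = -5592/5 + 1811 = 3463/5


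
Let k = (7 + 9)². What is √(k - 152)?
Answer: 2*√26 ≈ 10.198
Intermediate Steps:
k = 256 (k = 16² = 256)
√(k - 152) = √(256 - 152) = √104 = 2*√26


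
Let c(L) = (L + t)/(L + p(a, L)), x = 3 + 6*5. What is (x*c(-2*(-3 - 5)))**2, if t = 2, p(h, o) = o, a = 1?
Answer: 88209/256 ≈ 344.57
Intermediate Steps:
x = 33 (x = 3 + 30 = 33)
c(L) = (2 + L)/(2*L) (c(L) = (L + 2)/(L + L) = (2 + L)/((2*L)) = (2 + L)*(1/(2*L)) = (2 + L)/(2*L))
(x*c(-2*(-3 - 5)))**2 = (33*((2 - 2*(-3 - 5))/(2*((-2*(-3 - 5))))))**2 = (33*((2 - 2*(-8))/(2*((-2*(-8))))))**2 = (33*((1/2)*(2 + 16)/16))**2 = (33*((1/2)*(1/16)*18))**2 = (33*(9/16))**2 = (297/16)**2 = 88209/256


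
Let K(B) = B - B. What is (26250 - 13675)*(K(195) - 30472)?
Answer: -383185400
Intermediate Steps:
K(B) = 0
(26250 - 13675)*(K(195) - 30472) = (26250 - 13675)*(0 - 30472) = 12575*(-30472) = -383185400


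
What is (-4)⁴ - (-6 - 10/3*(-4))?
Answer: 746/3 ≈ 248.67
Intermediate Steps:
(-4)⁴ - (-6 - 10/3*(-4)) = 256 - (-6 - 10*⅓*(-4)) = 256 - (-6 - 10/3*(-4)) = 256 - (-6 + 40/3) = 256 - 1*22/3 = 256 - 22/3 = 746/3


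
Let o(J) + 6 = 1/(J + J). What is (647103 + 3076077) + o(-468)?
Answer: 3484890863/936 ≈ 3.7232e+6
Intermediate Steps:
o(J) = -6 + 1/(2*J) (o(J) = -6 + 1/(J + J) = -6 + 1/(2*J))
(647103 + 3076077) + o(-468) = (647103 + 3076077) + (-6 + (½)/(-468)) = 3723180 + (-6 + (½)*(-1/468)) = 3723180 + (-6 - 1/936) = 3723180 - 5617/936 = 3484890863/936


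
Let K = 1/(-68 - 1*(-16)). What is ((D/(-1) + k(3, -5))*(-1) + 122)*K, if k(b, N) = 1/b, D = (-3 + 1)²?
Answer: -29/12 ≈ -2.4167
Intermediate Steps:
K = -1/52 (K = 1/(-68 + 16) = 1/(-52) = -1/52 ≈ -0.019231)
D = 4 (D = (-2)² = 4)
((D/(-1) + k(3, -5))*(-1) + 122)*K = ((4/(-1) + 1/3)*(-1) + 122)*(-1/52) = ((4*(-1) + ⅓)*(-1) + 122)*(-1/52) = ((-4 + ⅓)*(-1) + 122)*(-1/52) = (-11/3*(-1) + 122)*(-1/52) = (11/3 + 122)*(-1/52) = (377/3)*(-1/52) = -29/12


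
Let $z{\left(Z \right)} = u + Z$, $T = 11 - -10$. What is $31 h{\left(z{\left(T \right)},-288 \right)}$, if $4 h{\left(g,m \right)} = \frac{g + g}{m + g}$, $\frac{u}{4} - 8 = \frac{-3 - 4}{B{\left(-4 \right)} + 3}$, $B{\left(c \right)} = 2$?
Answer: $- \frac{2449}{802} \approx -3.0536$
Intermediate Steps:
$u = \frac{132}{5}$ ($u = 32 + 4 \frac{-3 - 4}{2 + 3} = 32 + 4 \left(- \frac{7}{5}\right) = 32 - \frac{28}{5} = \frac{132}{5} \approx 26.4$)
$T = 21$ ($T = 11 + 10 = 21$)
$z{\left(Z \right)} = \frac{132}{5} + Z$
$h{\left(g,m \right)} = \frac{g}{2 \left(g + m\right)}$ ($h{\left(g,m \right)} = \frac{\left(g + g\right) \frac{1}{m + g}}{4} = \frac{2 g \frac{1}{g + m}}{4} = \frac{g}{2 \left(g + m\right)}$)
$31 h{\left(z{\left(T \right)},-288 \right)} = 31 \frac{\frac{132}{5} + 21}{2 \left(\left(\frac{132}{5} + 21\right) - 288\right)} = 31 \cdot \frac{1}{2} \cdot \frac{237}{5} \frac{1}{\frac{237}{5} - 288} = 31 \cdot \frac{1}{2} \cdot \frac{237}{5} \frac{1}{- \frac{1203}{5}} = 31 \cdot \frac{1}{2} \cdot \frac{237}{5} \left(- \frac{5}{1203}\right) = 31 \left(- \frac{79}{802}\right) = - \frac{2449}{802}$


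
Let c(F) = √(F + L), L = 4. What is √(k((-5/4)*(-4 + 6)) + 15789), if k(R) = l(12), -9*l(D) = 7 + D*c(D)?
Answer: √142046/3 ≈ 125.63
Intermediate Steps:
c(F) = √(4 + F) (c(F) = √(F + 4) = √(4 + F))
l(D) = -7/9 - D*√(4 + D)/9 (l(D) = -(7 + D*√(4 + D))/9 = -7/9 - D*√(4 + D)/9)
k(R) = -55/9 (k(R) = -7/9 - ⅑*12*√(4 + 12) = -7/9 - ⅑*12*√16 = -7/9 - ⅑*12*4 = -7/9 - 16/3 = -55/9)
√(k((-5/4)*(-4 + 6)) + 15789) = √(-55/9 + 15789) = √(142046/9) = √142046/3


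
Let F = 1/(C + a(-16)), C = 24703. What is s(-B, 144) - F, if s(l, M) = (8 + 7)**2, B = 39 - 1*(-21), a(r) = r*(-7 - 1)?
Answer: 5586974/24831 ≈ 225.00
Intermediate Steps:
a(r) = -8*r (a(r) = r*(-8) = -8*r)
B = 60 (B = 39 + 21 = 60)
s(l, M) = 225 (s(l, M) = 15**2 = 225)
F = 1/24831 (F = 1/(24703 - 8*(-16)) = 1/(24703 + 128) = 1/24831 ≈ 4.0272e-5)
s(-B, 144) - F = 225 - 1*1/24831 = 225 - 1/24831 = 5586974/24831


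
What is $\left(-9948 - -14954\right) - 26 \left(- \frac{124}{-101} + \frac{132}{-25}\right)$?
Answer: $\frac{12906182}{2525} \approx 5111.4$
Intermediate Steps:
$\left(-9948 - -14954\right) - 26 \left(- \frac{124}{-101} + \frac{132}{-25}\right) = \left(-9948 + 14954\right) - 26 \left(\left(-124\right) \left(- \frac{1}{101}\right) + 132 \left(- \frac{1}{25}\right)\right) = 5006 - 26 \left(\frac{124}{101} - \frac{132}{25}\right) = 5006 - 26 \left(- \frac{10232}{2525}\right) = 5006 - - \frac{266032}{2525} = 5006 + \frac{266032}{2525} = \frac{12906182}{2525}$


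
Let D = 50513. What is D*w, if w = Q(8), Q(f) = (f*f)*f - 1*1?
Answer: 25812143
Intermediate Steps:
Q(f) = -1 + f**3 (Q(f) = f**2*f - 1 = f**3 - 1 = -1 + f**3)
w = 511 (w = -1 + 8**3 = -1 + 512 = 511)
D*w = 50513*511 = 25812143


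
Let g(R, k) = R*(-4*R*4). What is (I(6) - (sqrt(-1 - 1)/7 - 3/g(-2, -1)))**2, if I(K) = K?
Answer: 7104697/200704 - 381*I*sqrt(2)/224 ≈ 35.399 - 2.4054*I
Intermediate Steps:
g(R, k) = -16*R**2 (g(R, k) = R*(-16*R) = -16*R**2)
(I(6) - (sqrt(-1 - 1)/7 - 3/g(-2, -1)))**2 = (6 - (sqrt(-1 - 1)/7 - 3/((-16*(-2)**2))))**2 = (6 - (sqrt(-2)*(1/7) - 3/((-16*4))))**2 = (6 - ((I*sqrt(2))*(1/7) - 3/(-64)))**2 = (6 - (I*sqrt(2)/7 - 3*(-1/64)))**2 = (6 - (I*sqrt(2)/7 + 3/64))**2 = (6 - (3/64 + I*sqrt(2)/7))**2 = (6 + (-3/64 - I*sqrt(2)/7))**2 = (381/64 - I*sqrt(2)/7)**2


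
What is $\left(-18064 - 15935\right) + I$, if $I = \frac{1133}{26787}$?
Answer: $- \frac{910730080}{26787} \approx -33999.0$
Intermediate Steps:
$I = \frac{1133}{26787}$ ($I = 1133 \cdot \frac{1}{26787} = \frac{1133}{26787} \approx 0.042297$)
$\left(-18064 - 15935\right) + I = \left(-18064 - 15935\right) + \frac{1133}{26787} = -33999 + \frac{1133}{26787} = - \frac{910730080}{26787}$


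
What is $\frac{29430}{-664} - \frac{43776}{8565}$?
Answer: $- \frac{46855869}{947860} \approx -49.433$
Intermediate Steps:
$\frac{29430}{-664} - \frac{43776}{8565} = 29430 \left(- \frac{1}{664}\right) - \frac{14592}{2855} = - \frac{14715}{332} - \frac{14592}{2855} = - \frac{46855869}{947860}$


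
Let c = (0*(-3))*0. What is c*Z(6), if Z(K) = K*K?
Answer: 0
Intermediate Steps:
Z(K) = K²
c = 0 (c = 0*0 = 0)
c*Z(6) = 0*6² = 0*36 = 0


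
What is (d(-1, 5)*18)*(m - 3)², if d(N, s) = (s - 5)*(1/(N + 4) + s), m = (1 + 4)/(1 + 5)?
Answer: 0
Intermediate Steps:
m = ⅚ (m = 5/6 = 5*(⅙) = ⅚ ≈ 0.83333)
d(N, s) = (-5 + s)*(s + 1/(4 + N)) (d(N, s) = (-5 + s)*(1/(4 + N) + s) = (-5 + s)*(s + 1/(4 + N)))
(d(-1, 5)*18)*(m - 3)² = (((-5 - 19*5 + 4*5² - 1*5² - 5*(-1)*5)/(4 - 1))*18)*(⅚ - 3)² = (((-5 - 95 + 4*25 - 1*25 + 25)/3)*18)*(-13/6)² = (((-5 - 95 + 100 - 25 + 25)/3)*18)*(169/36) = (((⅓)*0)*18)*(169/36) = (0*18)*(169/36) = 0*(169/36) = 0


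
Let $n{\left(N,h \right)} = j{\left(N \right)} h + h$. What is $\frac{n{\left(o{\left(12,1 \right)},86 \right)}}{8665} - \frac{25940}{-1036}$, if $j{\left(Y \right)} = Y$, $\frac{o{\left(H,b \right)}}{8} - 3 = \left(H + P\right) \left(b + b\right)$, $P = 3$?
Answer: $\frac{12419027}{448847} \approx 27.669$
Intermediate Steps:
$o{\left(H,b \right)} = 24 + 16 b \left(3 + H\right)$ ($o{\left(H,b \right)} = 24 + 8 \left(H + 3\right) \left(b + b\right) = 24 + 8 \left(3 + H\right) 2 b = 24 + 8 \cdot 2 b \left(3 + H\right) = 24 + 16 b \left(3 + H\right)$)
$n{\left(N,h \right)} = h + N h$ ($n{\left(N,h \right)} = N h + h = h + N h$)
$\frac{n{\left(o{\left(12,1 \right)},86 \right)}}{8665} - \frac{25940}{-1036} = \frac{86 \left(1 + \left(24 + 48 \cdot 1 + 16 \cdot 12 \cdot 1\right)\right)}{8665} - \frac{25940}{-1036} = 86 \left(1 + \left(24 + 48 + 192\right)\right) \frac{1}{8665} - - \frac{6485}{259} = 86 \left(1 + 264\right) \frac{1}{8665} + \frac{6485}{259} = 86 \cdot 265 \cdot \frac{1}{8665} + \frac{6485}{259} = 22790 \cdot \frac{1}{8665} + \frac{6485}{259} = \frac{4558}{1733} + \frac{6485}{259} = \frac{12419027}{448847}$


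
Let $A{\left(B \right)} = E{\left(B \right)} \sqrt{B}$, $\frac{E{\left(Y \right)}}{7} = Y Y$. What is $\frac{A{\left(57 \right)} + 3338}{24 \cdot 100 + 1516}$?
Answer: $\frac{1669}{1958} + \frac{22743 \sqrt{57}}{3916} \approx 44.7$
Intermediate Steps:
$E{\left(Y \right)} = 7 Y^{2}$ ($E{\left(Y \right)} = 7 Y Y = 7 Y^{2}$)
$A{\left(B \right)} = 7 B^{\frac{5}{2}}$ ($A{\left(B \right)} = 7 B^{2} \sqrt{B} = 7 B^{\frac{5}{2}}$)
$\frac{A{\left(57 \right)} + 3338}{24 \cdot 100 + 1516} = \frac{7 \cdot 57^{\frac{5}{2}} + 3338}{24 \cdot 100 + 1516} = \frac{7 \cdot 3249 \sqrt{57} + 3338}{2400 + 1516} = \frac{22743 \sqrt{57} + 3338}{3916} = \left(3338 + 22743 \sqrt{57}\right) \frac{1}{3916} = \frac{1669}{1958} + \frac{22743 \sqrt{57}}{3916}$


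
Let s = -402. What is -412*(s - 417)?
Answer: 337428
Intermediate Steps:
-412*(s - 417) = -412*(-402 - 417) = -412*(-819) = 337428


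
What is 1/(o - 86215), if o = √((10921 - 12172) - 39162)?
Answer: -86215/7433066638 - I*√40413/7433066638 ≈ -1.1599e-5 - 2.7045e-8*I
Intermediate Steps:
o = I*√40413 (o = √(-1251 - 39162) = √(-40413) = I*√40413 ≈ 201.03*I)
1/(o - 86215) = 1/(I*√40413 - 86215) = 1/(-86215 + I*√40413)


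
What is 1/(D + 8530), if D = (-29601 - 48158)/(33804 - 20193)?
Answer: 13611/116024071 ≈ 0.00011731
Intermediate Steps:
D = -77759/13611 ≈ -5.7130
1/(D + 8530) = 1/(-77759/13611 + 8530) = 1/(116024071/13611) = 13611/116024071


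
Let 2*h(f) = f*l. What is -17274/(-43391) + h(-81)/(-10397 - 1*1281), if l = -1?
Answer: 399936873/1013440196 ≈ 0.39463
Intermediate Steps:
h(f) = -f/2 (h(f) = (f*(-1))/2 = (-f)/2 = -f/2)
-17274/(-43391) + h(-81)/(-10397 - 1*1281) = -17274/(-43391) + (-½*(-81))/(-10397 - 1*1281) = -17274*(-1/43391) + 81/(2*(-10397 - 1281)) = 17274/43391 + (81/2)/(-11678) = 17274/43391 + (81/2)*(-1/11678) = 17274/43391 - 81/23356 = 399936873/1013440196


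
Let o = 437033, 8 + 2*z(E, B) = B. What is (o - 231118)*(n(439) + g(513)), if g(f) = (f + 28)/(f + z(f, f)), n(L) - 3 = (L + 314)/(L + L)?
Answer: 1263390041095/1344218 ≈ 9.3987e+5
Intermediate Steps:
z(E, B) = -4 + B/2
n(L) = 3 + (314 + L)/(2*L) (n(L) = 3 + (L + 314)/(L + L) = 3 + (314 + L)/((2*L)) = 3 + (314 + L)*(1/(2*L)) = 3 + (314 + L)/(2*L))
g(f) = (28 + f)/(-4 + 3*f/2) (g(f) = (f + 28)/(f + (-4 + f/2)) = (28 + f)/(-4 + 3*f/2))
(o - 231118)*(n(439) + g(513)) = (437033 - 231118)*((7/2 + 157/439) + 2*(28 + 513)/(-8 + 3*513)) = 205915*((7/2 + 157*(1/439)) + 2*541/(-8 + 1539)) = 205915*((7/2 + 157/439) + 2*541/1531) = 205915*(3387/878 + 2*(1/1531)*541) = 205915*(3387/878 + 1082/1531) = 205915*(6135493/1344218) = 1263390041095/1344218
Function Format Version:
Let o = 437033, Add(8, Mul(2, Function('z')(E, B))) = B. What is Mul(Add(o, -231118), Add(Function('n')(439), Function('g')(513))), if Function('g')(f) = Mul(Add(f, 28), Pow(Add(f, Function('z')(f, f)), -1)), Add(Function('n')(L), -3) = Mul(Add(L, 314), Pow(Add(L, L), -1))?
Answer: Rational(1263390041095, 1344218) ≈ 9.3987e+5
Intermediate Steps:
Function('z')(E, B) = Add(-4, Mul(Rational(1, 2), B))
Function('n')(L) = Add(3, Mul(Rational(1, 2), Pow(L, -1), Add(314, L))) (Function('n')(L) = Add(3, Mul(Add(L, 314), Pow(Add(L, L), -1))) = Add(3, Mul(Add(314, L), Pow(Mul(2, L), -1))) = Add(3, Mul(Add(314, L), Mul(Rational(1, 2), Pow(L, -1)))) = Add(3, Mul(Rational(1, 2), Pow(L, -1), Add(314, L))))
Function('g')(f) = Mul(Pow(Add(-4, Mul(Rational(3, 2), f)), -1), Add(28, f)) (Function('g')(f) = Mul(Add(f, 28), Pow(Add(f, Add(-4, Mul(Rational(1, 2), f))), -1)) = Mul(Add(28, f), Pow(Add(-4, Mul(Rational(3, 2), f)), -1)) = Mul(Pow(Add(-4, Mul(Rational(3, 2), f)), -1), Add(28, f)))
Mul(Add(o, -231118), Add(Function('n')(439), Function('g')(513))) = Mul(Add(437033, -231118), Add(Add(Rational(7, 2), Mul(157, Pow(439, -1))), Mul(2, Pow(Add(-8, Mul(3, 513)), -1), Add(28, 513)))) = Mul(205915, Add(Add(Rational(7, 2), Mul(157, Rational(1, 439))), Mul(2, Pow(Add(-8, 1539), -1), 541))) = Mul(205915, Add(Add(Rational(7, 2), Rational(157, 439)), Mul(2, Pow(1531, -1), 541))) = Mul(205915, Add(Rational(3387, 878), Mul(2, Rational(1, 1531), 541))) = Mul(205915, Add(Rational(3387, 878), Rational(1082, 1531))) = Mul(205915, Rational(6135493, 1344218)) = Rational(1263390041095, 1344218)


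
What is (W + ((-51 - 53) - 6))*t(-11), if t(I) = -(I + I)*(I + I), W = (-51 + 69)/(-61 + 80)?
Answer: 1002848/19 ≈ 52782.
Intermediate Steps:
W = 18/19 ≈ 0.94737
t(I) = -4*I² (t(I) = -2*I*2*I = -4*I²)
(W + ((-51 - 53) - 6))*t(-11) = (18/19 + ((-51 - 53) - 6))*(-4*(-11)²) = (18/19 + (-104 - 6))*(-4*121) = (18/19 - 110)*(-484) = -2072/19*(-484) = 1002848/19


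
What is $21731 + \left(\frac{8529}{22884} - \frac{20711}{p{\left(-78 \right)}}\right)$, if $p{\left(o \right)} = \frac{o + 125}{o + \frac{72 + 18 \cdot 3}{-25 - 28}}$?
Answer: $\frac{1085935119381}{19001348} \approx 57150.0$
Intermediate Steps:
$p{\left(o \right)} = \frac{125 + o}{- \frac{126}{53} + o}$ ($p{\left(o \right)} = \frac{125 + o}{o + \frac{72 + 54}{-53}} = \frac{125 + o}{o + 126 \left(- \frac{1}{53}\right)} = \frac{125 + o}{o - \frac{126}{53}} = \frac{125 + o}{- \frac{126}{53} + o}$)
$21731 + \left(\frac{8529}{22884} - \frac{20711}{p{\left(-78 \right)}}\right) = 21731 - \left(- \frac{2843}{7628} + 20711 \frac{-126 + 53 \left(-78\right)}{53 \left(125 - 78\right)}\right) = 21731 - \left(- \frac{2843}{7628} + \frac{20711}{53 \frac{1}{-126 - 4134} \cdot 47}\right) = 21731 - \left(- \frac{2843}{7628} + \frac{20711}{53 \frac{1}{-4260} \cdot 47}\right) = 21731 - \left(- \frac{2843}{7628} + \frac{20711}{53 \left(- \frac{1}{4260}\right) 47}\right) = 21731 - \left(- \frac{2843}{7628} + \frac{20711}{- \frac{2491}{4260}}\right) = 21731 + \left(\frac{2843}{7628} - - \frac{88228860}{2491}\right) = 21731 + \left(\frac{2843}{7628} + \frac{88228860}{2491}\right) = 21731 + \frac{673016825993}{19001348} = \frac{1085935119381}{19001348}$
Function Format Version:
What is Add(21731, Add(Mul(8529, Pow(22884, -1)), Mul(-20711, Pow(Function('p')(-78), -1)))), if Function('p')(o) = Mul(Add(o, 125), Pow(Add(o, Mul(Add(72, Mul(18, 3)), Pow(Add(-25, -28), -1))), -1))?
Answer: Rational(1085935119381, 19001348) ≈ 57150.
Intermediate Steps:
Function('p')(o) = Mul(Pow(Add(Rational(-126, 53), o), -1), Add(125, o)) (Function('p')(o) = Mul(Add(125, o), Pow(Add(o, Mul(Add(72, 54), Pow(-53, -1))), -1)) = Mul(Add(125, o), Pow(Add(o, Mul(126, Rational(-1, 53))), -1)) = Mul(Add(125, o), Pow(Add(o, Rational(-126, 53)), -1)) = Mul(Add(125, o), Pow(Add(Rational(-126, 53), o), -1)) = Mul(Pow(Add(Rational(-126, 53), o), -1), Add(125, o)))
Add(21731, Add(Mul(8529, Pow(22884, -1)), Mul(-20711, Pow(Function('p')(-78), -1)))) = Add(21731, Add(Mul(8529, Pow(22884, -1)), Mul(-20711, Pow(Mul(53, Pow(Add(-126, Mul(53, -78)), -1), Add(125, -78)), -1)))) = Add(21731, Add(Mul(8529, Rational(1, 22884)), Mul(-20711, Pow(Mul(53, Pow(Add(-126, -4134), -1), 47), -1)))) = Add(21731, Add(Rational(2843, 7628), Mul(-20711, Pow(Mul(53, Pow(-4260, -1), 47), -1)))) = Add(21731, Add(Rational(2843, 7628), Mul(-20711, Pow(Mul(53, Rational(-1, 4260), 47), -1)))) = Add(21731, Add(Rational(2843, 7628), Mul(-20711, Pow(Rational(-2491, 4260), -1)))) = Add(21731, Add(Rational(2843, 7628), Mul(-20711, Rational(-4260, 2491)))) = Add(21731, Add(Rational(2843, 7628), Rational(88228860, 2491))) = Add(21731, Rational(673016825993, 19001348)) = Rational(1085935119381, 19001348)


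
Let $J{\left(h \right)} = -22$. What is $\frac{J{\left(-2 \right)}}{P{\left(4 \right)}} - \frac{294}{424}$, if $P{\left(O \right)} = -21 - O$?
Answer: $\frac{989}{5300} \approx 0.1866$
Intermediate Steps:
$\frac{J{\left(-2 \right)}}{P{\left(4 \right)}} - \frac{294}{424} = - \frac{22}{-21 - 4} - \frac{294}{424} = - \frac{22}{-21 - 4} - \frac{147}{212} = - \frac{22}{-25} - \frac{147}{212} = \left(-22\right) \left(- \frac{1}{25}\right) - \frac{147}{212} = \frac{22}{25} - \frac{147}{212} = \frac{989}{5300}$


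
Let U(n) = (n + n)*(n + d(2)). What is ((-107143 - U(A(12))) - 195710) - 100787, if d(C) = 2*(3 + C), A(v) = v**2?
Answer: -447992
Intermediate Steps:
d(C) = 6 + 2*C
U(n) = 2*n*(10 + n) (U(n) = (n + n)*(n + (6 + 2*2)) = (2*n)*(n + (6 + 4)) = (2*n)*(n + 10) = (2*n)*(10 + n) = 2*n*(10 + n))
((-107143 - U(A(12))) - 195710) - 100787 = ((-107143 - 2*12**2*(10 + 12**2)) - 195710) - 100787 = ((-107143 - 2*144*(10 + 144)) - 195710) - 100787 = ((-107143 - 2*144*154) - 195710) - 100787 = ((-107143 - 1*44352) - 195710) - 100787 = ((-107143 - 44352) - 195710) - 100787 = (-151495 - 195710) - 100787 = -347205 - 100787 = -447992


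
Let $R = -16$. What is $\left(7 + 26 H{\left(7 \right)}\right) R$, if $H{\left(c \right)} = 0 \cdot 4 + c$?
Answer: $-3024$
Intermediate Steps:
$H{\left(c \right)} = c$ ($H{\left(c \right)} = 0 + c = c$)
$\left(7 + 26 H{\left(7 \right)}\right) R = \left(7 + 26 \cdot 7\right) \left(-16\right) = \left(7 + 182\right) \left(-16\right) = 189 \left(-16\right) = -3024$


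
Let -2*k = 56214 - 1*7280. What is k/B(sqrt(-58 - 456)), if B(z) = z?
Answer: 24467*I*sqrt(514)/514 ≈ 1079.2*I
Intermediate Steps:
k = -24467 (k = -(56214 - 1*7280)/2 = -(56214 - 7280)/2 = -1/2*48934 = -24467)
k/B(sqrt(-58 - 456)) = -24467/sqrt(-58 - 456) = -24467*(-I*sqrt(514)/514) = -(-24467)*I*sqrt(514)/514 = 24467*I*sqrt(514)/514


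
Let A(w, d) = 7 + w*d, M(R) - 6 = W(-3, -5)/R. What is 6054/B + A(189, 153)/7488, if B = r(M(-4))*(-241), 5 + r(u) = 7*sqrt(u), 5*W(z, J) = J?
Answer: 20900599/11278800 ≈ 1.8531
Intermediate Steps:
W(z, J) = J/5
M(R) = 6 - 1/R (M(R) = 6 + ((1/5)*(-5))/R = 6 - 1/R)
r(u) = -5 + 7*sqrt(u)
B = -6025/2 (B = (-5 + 7*sqrt(6 - 1/(-4)))*(-241) = (-5 + 7*sqrt(6 - 1*(-1/4)))*(-241) = (-5 + 7*sqrt(6 + 1/4))*(-241) = (-5 + 7*sqrt(25/4))*(-241) = (-5 + 7*(5/2))*(-241) = (-5 + 35/2)*(-241) = (25/2)*(-241) = -6025/2 ≈ -3012.5)
A(w, d) = 7 + d*w
6054/B + A(189, 153)/7488 = 6054/(-6025/2) + (7 + 153*189)/7488 = 6054*(-2/6025) + (7 + 28917)*(1/7488) = -12108/6025 + 28924*(1/7488) = -12108/6025 + 7231/1872 = 20900599/11278800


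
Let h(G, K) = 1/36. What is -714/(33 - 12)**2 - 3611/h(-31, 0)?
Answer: -2729950/21 ≈ -1.3000e+5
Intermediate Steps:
h(G, K) = 1/36
-714/(33 - 12)**2 - 3611/h(-31, 0) = -714/(33 - 12)**2 - 3611/1/36 = -714/(21**2) - 3611*36 = -714/441 - 129996 = -714*1/441 - 129996 = -34/21 - 129996 = -2729950/21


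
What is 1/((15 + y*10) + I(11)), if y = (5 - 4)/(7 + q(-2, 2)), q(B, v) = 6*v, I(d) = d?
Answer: 19/504 ≈ 0.037698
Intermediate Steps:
y = 1/19 (y = (5 - 4)/(7 + 6*2) = 1/(7 + 12) = 1/19 ≈ 0.052632)
1/((15 + y*10) + I(11)) = 1/((15 + (1/19)*10) + 11) = 1/((15 + 10/19) + 11) = 1/(295/19 + 11) = 1/(504/19) = 19/504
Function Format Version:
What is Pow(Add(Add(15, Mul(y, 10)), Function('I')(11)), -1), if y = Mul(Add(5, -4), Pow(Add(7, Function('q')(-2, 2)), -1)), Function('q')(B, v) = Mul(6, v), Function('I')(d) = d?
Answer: Rational(19, 504) ≈ 0.037698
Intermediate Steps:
y = Rational(1, 19) (y = Mul(Add(5, -4), Pow(Add(7, Mul(6, 2)), -1)) = Mul(1, Pow(Add(7, 12), -1)) = Mul(1, Pow(19, -1)) = Mul(1, Rational(1, 19)) = Rational(1, 19) ≈ 0.052632)
Pow(Add(Add(15, Mul(y, 10)), Function('I')(11)), -1) = Pow(Add(Add(15, Mul(Rational(1, 19), 10)), 11), -1) = Pow(Add(Add(15, Rational(10, 19)), 11), -1) = Pow(Add(Rational(295, 19), 11), -1) = Pow(Rational(504, 19), -1) = Rational(19, 504)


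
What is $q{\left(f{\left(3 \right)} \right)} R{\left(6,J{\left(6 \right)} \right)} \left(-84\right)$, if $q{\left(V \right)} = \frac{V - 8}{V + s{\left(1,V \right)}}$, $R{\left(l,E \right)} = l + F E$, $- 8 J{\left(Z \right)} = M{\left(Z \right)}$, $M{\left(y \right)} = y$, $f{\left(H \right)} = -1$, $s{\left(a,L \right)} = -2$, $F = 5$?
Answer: $-567$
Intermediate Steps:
$J{\left(Z \right)} = - \frac{Z}{8}$
$R{\left(l,E \right)} = l + 5 E$
$q{\left(V \right)} = \frac{-8 + V}{-2 + V}$ ($q{\left(V \right)} = \frac{V - 8}{V - 2} = \frac{-8 + V}{-2 + V}$)
$q{\left(f{\left(3 \right)} \right)} R{\left(6,J{\left(6 \right)} \right)} \left(-84\right) = \frac{-8 - 1}{-2 - 1} \left(6 + 5 \left(\left(- \frac{1}{8}\right) 6\right)\right) \left(-84\right) = \frac{1}{-3} \left(-9\right) \left(6 + 5 \left(- \frac{3}{4}\right)\right) \left(-84\right) = \left(- \frac{1}{3}\right) \left(-9\right) \left(6 - \frac{15}{4}\right) \left(-84\right) = 3 \cdot \frac{9}{4} \left(-84\right) = \frac{27}{4} \left(-84\right) = -567$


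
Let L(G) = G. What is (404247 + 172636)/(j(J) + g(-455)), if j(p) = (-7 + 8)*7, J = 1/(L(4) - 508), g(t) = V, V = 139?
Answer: 576883/146 ≈ 3951.3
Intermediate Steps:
g(t) = 139
J = -1/504 (J = 1/(4 - 508) = 1/(-504) = -1/504 ≈ -0.0019841)
j(p) = 7 (j(p) = 1*7 = 7)
(404247 + 172636)/(j(J) + g(-455)) = (404247 + 172636)/(7 + 139) = 576883/146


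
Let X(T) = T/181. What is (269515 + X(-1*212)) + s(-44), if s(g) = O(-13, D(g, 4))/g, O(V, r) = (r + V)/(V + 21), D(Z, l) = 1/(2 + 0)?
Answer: 34342534637/127424 ≈ 2.6951e+5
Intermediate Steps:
D(Z, l) = ½ (D(Z, l) = 1/2 = ½)
O(V, r) = (V + r)/(21 + V)
X(T) = T/181 (X(T) = T*(1/181) = T/181)
s(g) = -25/(16*g) (s(g) = ((-13 + ½)/(21 - 13))/g = (-25/2/8)/g = ((⅛)*(-25/2))/g = -25/(16*g))
(269515 + X(-1*212)) + s(-44) = (269515 + (-1*212)/181) - 25/16/(-44) = (269515 + (1/181)*(-212)) - 25/16*(-1/44) = (269515 - 212/181) + 25/704 = 48782003/181 + 25/704 = 34342534637/127424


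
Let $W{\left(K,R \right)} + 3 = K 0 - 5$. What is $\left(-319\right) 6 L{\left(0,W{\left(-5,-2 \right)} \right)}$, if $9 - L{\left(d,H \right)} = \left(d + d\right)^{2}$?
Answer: $-17226$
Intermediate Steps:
$W{\left(K,R \right)} = -8$ ($W{\left(K,R \right)} = -3 + \left(K 0 - 5\right) = -3 + \left(0 - 5\right) = -3 - 5 = -8$)
$L{\left(d,H \right)} = 9 - 4 d^{2}$ ($L{\left(d,H \right)} = 9 - \left(d + d\right)^{2} = 9 - \left(2 d\right)^{2} = 9 - 4 d^{2}$)
$\left(-319\right) 6 L{\left(0,W{\left(-5,-2 \right)} \right)} = \left(-319\right) 6 \left(9 - 4 \cdot 0^{2}\right) = - 1914 \left(9 - 0\right) = - 1914 \left(9 + 0\right) = \left(-1914\right) 9 = -17226$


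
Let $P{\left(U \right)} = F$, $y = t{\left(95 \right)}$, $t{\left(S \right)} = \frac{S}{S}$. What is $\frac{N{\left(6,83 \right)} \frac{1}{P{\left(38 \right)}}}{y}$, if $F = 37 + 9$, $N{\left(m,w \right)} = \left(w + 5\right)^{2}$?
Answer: $\frac{3872}{23} \approx 168.35$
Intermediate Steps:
$N{\left(m,w \right)} = \left(5 + w\right)^{2}$
$t{\left(S \right)} = 1$
$F = 46$
$y = 1$
$P{\left(U \right)} = 46$
$\frac{N{\left(6,83 \right)} \frac{1}{P{\left(38 \right)}}}{y} = \frac{\left(5 + 83\right)^{2} \cdot \frac{1}{46}}{1} = 88^{2} \cdot \frac{1}{46} \cdot 1 = 7744 \cdot \frac{1}{46} \cdot 1 = \frac{3872}{23} \cdot 1 = \frac{3872}{23}$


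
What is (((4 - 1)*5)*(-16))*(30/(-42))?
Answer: 1200/7 ≈ 171.43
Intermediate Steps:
(((4 - 1)*5)*(-16))*(30/(-42)) = ((3*5)*(-16))*(30*(-1/42)) = (15*(-16))*(-5/7) = -240*(-5/7) = 1200/7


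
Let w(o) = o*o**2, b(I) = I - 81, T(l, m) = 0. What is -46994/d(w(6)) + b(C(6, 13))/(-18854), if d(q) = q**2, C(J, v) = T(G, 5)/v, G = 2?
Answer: -220561435/219913056 ≈ -1.0029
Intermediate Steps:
C(J, v) = 0 (C(J, v) = 0/v = 0)
b(I) = -81 + I
w(o) = o**3
-46994/d(w(6)) + b(C(6, 13))/(-18854) = -46994/((6**3)**2) + (-81 + 0)/(-18854) = -46994/(216**2) - 81*(-1/18854) = -46994/46656 + 81/18854 = -46994*1/46656 + 81/18854 = -23497/23328 + 81/18854 = -220561435/219913056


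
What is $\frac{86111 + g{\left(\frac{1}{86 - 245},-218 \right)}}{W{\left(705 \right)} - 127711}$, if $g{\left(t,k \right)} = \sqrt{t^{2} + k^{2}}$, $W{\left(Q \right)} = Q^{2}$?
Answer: $\frac{86111}{369314} + \frac{\sqrt{1201454245}}{58720926} \approx 0.23376$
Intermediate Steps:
$g{\left(t,k \right)} = \sqrt{k^{2} + t^{2}}$
$\frac{86111 + g{\left(\frac{1}{86 - 245},-218 \right)}}{W{\left(705 \right)} - 127711} = \frac{86111 + \sqrt{\left(-218\right)^{2} + \left(\frac{1}{86 - 245}\right)^{2}}}{705^{2} - 127711} = \frac{86111 + \sqrt{47524 + \left(\frac{1}{-159}\right)^{2}}}{497025 - 127711} = \frac{86111 + \sqrt{47524 + \left(- \frac{1}{159}\right)^{2}}}{369314} = \left(86111 + \sqrt{47524 + \frac{1}{25281}}\right) \frac{1}{369314} = \left(86111 + \sqrt{\frac{1201454245}{25281}}\right) \frac{1}{369314} = \left(86111 + \frac{\sqrt{1201454245}}{159}\right) \frac{1}{369314} = \frac{86111}{369314} + \frac{\sqrt{1201454245}}{58720926}$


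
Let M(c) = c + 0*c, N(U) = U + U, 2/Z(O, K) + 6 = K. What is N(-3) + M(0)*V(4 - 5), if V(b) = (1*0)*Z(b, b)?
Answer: -6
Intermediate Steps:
Z(O, K) = 2/(-6 + K)
V(b) = 0 (V(b) = (1*0)*(2/(-6 + b)) = 0*(2/(-6 + b)) = 0)
N(U) = 2*U
M(c) = c (M(c) = c + 0 = c)
N(-3) + M(0)*V(4 - 5) = 2*(-3) + 0*0 = -6 + 0 = -6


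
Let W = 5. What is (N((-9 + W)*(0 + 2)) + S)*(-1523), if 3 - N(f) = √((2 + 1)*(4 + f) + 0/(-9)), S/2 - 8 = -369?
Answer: 1095037 + 3046*I*√3 ≈ 1.095e+6 + 5275.8*I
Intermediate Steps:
S = -722 (S = 16 + 2*(-369) = 16 - 738 = -722)
N(f) = 3 - √(12 + 3*f) (N(f) = 3 - √((2 + 1)*(4 + f) + 0/(-9)) = 3 - √(3*(4 + f) + 0*(-⅑)) = 3 - √((12 + 3*f) + 0) = 3 - √(12 + 3*f))
(N((-9 + W)*(0 + 2)) + S)*(-1523) = ((3 - √(12 + 3*((-9 + 5)*(0 + 2)))) - 722)*(-1523) = ((3 - √(12 + 3*(-4*2))) - 722)*(-1523) = ((3 - √(12 + 3*(-8))) - 722)*(-1523) = ((3 - √(12 - 24)) - 722)*(-1523) = ((3 - √(-12)) - 722)*(-1523) = ((3 - 2*I*√3) - 722)*(-1523) = (-719 - 2*I*√3)*(-1523) = 1095037 + 3046*I*√3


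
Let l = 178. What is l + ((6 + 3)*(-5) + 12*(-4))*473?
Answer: -43811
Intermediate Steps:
l + ((6 + 3)*(-5) + 12*(-4))*473 = 178 + ((6 + 3)*(-5) + 12*(-4))*473 = 178 + (9*(-5) - 48)*473 = 178 + (-45 - 48)*473 = 178 - 93*473 = 178 - 43989 = -43811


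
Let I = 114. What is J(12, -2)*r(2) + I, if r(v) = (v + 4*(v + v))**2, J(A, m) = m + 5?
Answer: 1086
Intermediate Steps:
J(A, m) = 5 + m
r(v) = 81*v**2 (r(v) = (v + 4*(2*v))**2 = (v + 8*v)**2 = (9*v)**2 = 81*v**2)
J(12, -2)*r(2) + I = (5 - 2)*(81*2**2) + 114 = 3*(81*4) + 114 = 3*324 + 114 = 972 + 114 = 1086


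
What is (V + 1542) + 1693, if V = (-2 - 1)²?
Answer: 3244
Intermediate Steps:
V = 9 (V = (-3)² = 9)
(V + 1542) + 1693 = (9 + 1542) + 1693 = 1551 + 1693 = 3244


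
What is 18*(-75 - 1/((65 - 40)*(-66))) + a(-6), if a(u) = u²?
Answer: -361347/275 ≈ -1314.0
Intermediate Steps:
18*(-75 - 1/((65 - 40)*(-66))) + a(-6) = 18*(-75 - 1/((65 - 40)*(-66))) + (-6)² = 18*(-75 - (-1)/(25*66)) + 36 = 18*(-75 - 1*(-1/1650)) + 36 = 18*(-75 + 1/1650) + 36 = 18*(-123749/1650) + 36 = -371247/275 + 36 = -361347/275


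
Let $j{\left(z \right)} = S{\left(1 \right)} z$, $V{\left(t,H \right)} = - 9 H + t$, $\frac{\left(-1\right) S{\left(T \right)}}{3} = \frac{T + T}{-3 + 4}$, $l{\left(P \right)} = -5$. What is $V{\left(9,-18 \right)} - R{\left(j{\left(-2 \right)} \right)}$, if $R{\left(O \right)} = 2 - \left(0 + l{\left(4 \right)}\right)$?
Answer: $164$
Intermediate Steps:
$S{\left(T \right)} = - 6 T$ ($S{\left(T \right)} = - 3 \frac{T + T}{-3 + 4} = - 3 \frac{2 T}{1} = - 3 \cdot 2 T 1 = - 3 \cdot 2 T = - 6 T$)
$V{\left(t,H \right)} = t - 9 H$
$j{\left(z \right)} = - 6 z$ ($j{\left(z \right)} = \left(-6\right) 1 z = - 6 z$)
$R{\left(O \right)} = 7$ ($R{\left(O \right)} = 2 - \left(0 - 5\right) = 2 - -5 = 2 + 5 = 7$)
$V{\left(9,-18 \right)} - R{\left(j{\left(-2 \right)} \right)} = \left(9 - -162\right) - 7 = \left(9 + 162\right) - 7 = 171 - 7 = 164$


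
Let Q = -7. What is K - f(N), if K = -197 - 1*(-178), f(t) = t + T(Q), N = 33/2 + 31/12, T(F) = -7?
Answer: -373/12 ≈ -31.083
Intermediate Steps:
N = 229/12 (N = 33*(½) + 31*(1/12) = 33/2 + 31/12 = 229/12 ≈ 19.083)
f(t) = -7 + t (f(t) = t - 7 = -7 + t)
K = -19 (K = -197 + 178 = -19)
K - f(N) = -19 - (-7 + 229/12) = -19 - 1*145/12 = -19 - 145/12 = -373/12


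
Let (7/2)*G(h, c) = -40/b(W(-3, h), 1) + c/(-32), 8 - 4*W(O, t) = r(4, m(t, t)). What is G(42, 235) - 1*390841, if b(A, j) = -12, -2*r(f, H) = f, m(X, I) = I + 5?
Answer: -18760423/48 ≈ -3.9084e+5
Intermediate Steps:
m(X, I) = 5 + I
r(f, H) = -f/2
W(O, t) = 5/2 (W(O, t) = 2 - (-1)*4/8 = 2 - ¼*(-2) = 2 + ½ = 5/2)
G(h, c) = 20/21 - c/112 (G(h, c) = 2*(-40/(-12) + c/(-32))/7 = 2*(-40*(-1/12) + c*(-1/32))/7 = 2*(10/3 - c/32)/7 = 20/21 - c/112)
G(42, 235) - 1*390841 = (20/21 - 1/112*235) - 1*390841 = (20/21 - 235/112) - 390841 = -55/48 - 390841 = -18760423/48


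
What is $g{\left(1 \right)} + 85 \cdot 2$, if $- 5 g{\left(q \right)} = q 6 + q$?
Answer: $\frac{843}{5} \approx 168.6$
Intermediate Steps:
$g{\left(q \right)} = - \frac{7 q}{5}$ ($g{\left(q \right)} = - \frac{q 6 + q}{5} = - \frac{6 q + q}{5} = - \frac{7 q}{5}$)
$g{\left(1 \right)} + 85 \cdot 2 = \left(- \frac{7}{5}\right) 1 + 85 \cdot 2 = - \frac{7}{5} + 170 = \frac{843}{5}$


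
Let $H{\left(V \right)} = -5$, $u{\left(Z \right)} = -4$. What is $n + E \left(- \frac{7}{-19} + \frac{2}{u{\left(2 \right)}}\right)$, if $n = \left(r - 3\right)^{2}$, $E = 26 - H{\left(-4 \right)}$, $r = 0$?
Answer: $\frac{187}{38} \approx 4.9211$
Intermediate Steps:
$E = 31$ ($E = 26 - -5 = 26 + 5 = 31$)
$n = 9$ ($n = \left(0 - 3\right)^{2} = \left(-3\right)^{2} = 9$)
$n + E \left(- \frac{7}{-19} + \frac{2}{u{\left(2 \right)}}\right) = 9 + 31 \left(- \frac{7}{-19} + \frac{2}{-4}\right) = 9 + 31 \left(\left(-7\right) \left(- \frac{1}{19}\right) + 2 \left(- \frac{1}{4}\right)\right) = 9 + 31 \left(\frac{7}{19} - \frac{1}{2}\right) = 9 + 31 \left(- \frac{5}{38}\right) = 9 - \frac{155}{38} = \frac{187}{38}$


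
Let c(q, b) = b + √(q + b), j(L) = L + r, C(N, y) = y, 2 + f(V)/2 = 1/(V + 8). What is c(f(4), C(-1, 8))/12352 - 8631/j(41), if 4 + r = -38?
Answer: 13326265/1544 + 5*√6/74112 ≈ 8631.0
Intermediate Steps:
f(V) = -4 + 2/(8 + V) (f(V) = -4 + 2/(V + 8) = -4 + 2/(8 + V))
r = -42 (r = -4 - 38 = -42)
j(L) = -42 + L (j(L) = L - 42 = -42 + L)
c(q, b) = b + √(b + q)
c(f(4), C(-1, 8))/12352 - 8631/j(41) = (8 + √(8 + 2*(-15 - 2*4)/(8 + 4)))/12352 - 8631/(-42 + 41) = (8 + √(8 + 2*(-15 - 8)/12))*(1/12352) - 8631/(-1) = (8 + √(8 + 2*(1/12)*(-23)))*(1/12352) - 8631*(-1) = (8 + √(8 - 23/6))*(1/12352) + 8631 = (8 + √(25/6))*(1/12352) + 8631 = (8 + 5*√6/6)*(1/12352) + 8631 = (1/1544 + 5*√6/74112) + 8631 = 13326265/1544 + 5*√6/74112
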